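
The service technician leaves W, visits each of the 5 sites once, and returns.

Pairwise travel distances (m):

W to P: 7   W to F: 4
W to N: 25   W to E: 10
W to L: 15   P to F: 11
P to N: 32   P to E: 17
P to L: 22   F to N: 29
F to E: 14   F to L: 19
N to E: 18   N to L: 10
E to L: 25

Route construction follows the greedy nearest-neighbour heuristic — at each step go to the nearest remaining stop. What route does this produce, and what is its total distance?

W → [F:4 / P:7 / E:10 / L:15 / N:25] → F (4)
F → [P:11 / E:14 / L:19 / N:29] → P (11)
P → [E:17 / L:22 / N:32] → E (17)
E → [N:18 / L:25] → N (18)
N → [L:10] → L (10)
Return L→W: 15.
Total = 4 + 11 + 17 + 18 + 10 + 15 = 75.

75 m along W → F → P → E → N → L → W.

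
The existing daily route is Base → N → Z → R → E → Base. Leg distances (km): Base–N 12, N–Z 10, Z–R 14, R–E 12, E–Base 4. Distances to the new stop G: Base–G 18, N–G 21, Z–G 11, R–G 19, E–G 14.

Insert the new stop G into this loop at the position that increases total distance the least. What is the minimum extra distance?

Insertion cost between consecutive stops i–j is d(i,G) + d(G,j) − d(i,j):
  between Base and N: 18 + 21 − 12 = 27
  between N and Z: 21 + 11 − 10 = 22
  between Z and R: 11 + 19 − 14 = 16
  between R and E: 19 + 14 − 12 = 21
  between E and Base: 14 + 18 − 4 = 28
Cheapest insertion is between Z and R, adding 16.
New total = 52 + 16 = 68.

Minimum extra distance: 16 km, inserting G between Z and R.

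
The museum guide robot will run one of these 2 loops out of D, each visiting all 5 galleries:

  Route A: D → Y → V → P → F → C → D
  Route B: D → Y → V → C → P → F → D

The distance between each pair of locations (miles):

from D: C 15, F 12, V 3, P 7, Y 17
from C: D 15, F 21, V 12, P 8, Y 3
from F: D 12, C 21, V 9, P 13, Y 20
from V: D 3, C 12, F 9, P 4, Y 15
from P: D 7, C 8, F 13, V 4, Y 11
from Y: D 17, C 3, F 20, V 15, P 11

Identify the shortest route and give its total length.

Shortest is Route B, total 77 miles.

Route A: 17 + 15 + 4 + 13 + 21 + 15 = 85
Route B: 17 + 15 + 12 + 8 + 13 + 12 = 77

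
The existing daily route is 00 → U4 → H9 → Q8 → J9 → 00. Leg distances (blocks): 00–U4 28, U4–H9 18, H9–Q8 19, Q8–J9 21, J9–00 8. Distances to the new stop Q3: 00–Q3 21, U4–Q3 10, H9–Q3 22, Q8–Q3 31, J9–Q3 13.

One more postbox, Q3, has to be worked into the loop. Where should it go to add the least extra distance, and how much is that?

Adding 3 blocks by placing Q3 on the 00–U4 leg.

Insertion cost between consecutive stops i–j is d(i,Q3) + d(Q3,j) − d(i,j):
  between 00 and U4: 21 + 10 − 28 = 3
  between U4 and H9: 10 + 22 − 18 = 14
  between H9 and Q8: 22 + 31 − 19 = 34
  between Q8 and J9: 31 + 13 − 21 = 23
  between J9 and 00: 13 + 21 − 8 = 26
Cheapest insertion is between 00 and U4, adding 3.
New total = 94 + 3 = 97.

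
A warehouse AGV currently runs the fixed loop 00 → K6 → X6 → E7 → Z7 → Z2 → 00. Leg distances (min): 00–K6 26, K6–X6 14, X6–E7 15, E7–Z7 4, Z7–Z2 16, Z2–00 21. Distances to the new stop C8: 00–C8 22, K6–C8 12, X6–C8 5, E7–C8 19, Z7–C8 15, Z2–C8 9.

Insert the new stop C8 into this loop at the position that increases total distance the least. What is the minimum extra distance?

Insertion cost between consecutive stops i–j is d(i,C8) + d(C8,j) − d(i,j):
  between 00 and K6: 22 + 12 − 26 = 8
  between K6 and X6: 12 + 5 − 14 = 3
  between X6 and E7: 5 + 19 − 15 = 9
  between E7 and Z7: 19 + 15 − 4 = 30
  between Z7 and Z2: 15 + 9 − 16 = 8
  between Z2 and 00: 9 + 22 − 21 = 10
Cheapest insertion is between K6 and X6, adding 3.
New total = 96 + 3 = 99.

+3 min — insert C8 between K6 and X6.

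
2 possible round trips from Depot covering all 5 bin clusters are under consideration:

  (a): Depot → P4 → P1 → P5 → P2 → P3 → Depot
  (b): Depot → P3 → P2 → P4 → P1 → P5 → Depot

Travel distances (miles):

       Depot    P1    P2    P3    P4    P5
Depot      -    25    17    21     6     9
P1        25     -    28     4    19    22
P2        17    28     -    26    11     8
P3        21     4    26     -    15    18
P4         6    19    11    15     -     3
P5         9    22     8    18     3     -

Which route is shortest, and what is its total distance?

Shortest is (a), total 102 miles.

(a): 6 + 19 + 22 + 8 + 26 + 21 = 102
(b): 21 + 26 + 11 + 19 + 22 + 9 = 108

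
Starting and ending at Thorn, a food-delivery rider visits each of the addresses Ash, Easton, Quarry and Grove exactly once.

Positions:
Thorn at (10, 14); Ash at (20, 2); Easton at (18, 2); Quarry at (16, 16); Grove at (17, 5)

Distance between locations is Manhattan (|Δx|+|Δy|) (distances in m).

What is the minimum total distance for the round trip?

Thorn→Ash→Easton→Quarry→Grove→Thorn: 22+2+16+12+16 = 68
Thorn→Ash→Easton→Grove→Quarry→Thorn: 22+2+4+12+8 = 48
Thorn→Ash→Quarry→Easton→Grove→Thorn: 22+18+16+4+16 = 76
Thorn→Ash→Quarry→Grove→Easton→Thorn: 22+18+12+4+20 = 76
Thorn→Ash→Grove→Easton→Quarry→Thorn: 22+6+4+16+8 = 56
Thorn→Ash→Grove→Quarry→Easton→Thorn: 22+6+12+16+20 = 76
Thorn→Easton→Ash→Quarry→Grove→Thorn: 20+2+18+12+16 = 68
Thorn→Easton→Ash→Grove→Quarry→Thorn: 20+2+6+12+8 = 48
Thorn→Easton→Quarry→Ash→Grove→Thorn: 20+16+18+6+16 = 76
Thorn→Easton→Grove→Ash→Quarry→Thorn: 20+4+6+18+8 = 56
Thorn→Quarry→Ash→Easton→Grove→Thorn: 8+18+2+4+16 = 48
Thorn→Quarry→Easton→Ash→Grove→Thorn: 8+16+2+6+16 = 48
The minimum is 48.
One optimal route: Thorn → Ash → Easton → Grove → Quarry → Thorn (or its reverse).

Minimum total distance: 48 m.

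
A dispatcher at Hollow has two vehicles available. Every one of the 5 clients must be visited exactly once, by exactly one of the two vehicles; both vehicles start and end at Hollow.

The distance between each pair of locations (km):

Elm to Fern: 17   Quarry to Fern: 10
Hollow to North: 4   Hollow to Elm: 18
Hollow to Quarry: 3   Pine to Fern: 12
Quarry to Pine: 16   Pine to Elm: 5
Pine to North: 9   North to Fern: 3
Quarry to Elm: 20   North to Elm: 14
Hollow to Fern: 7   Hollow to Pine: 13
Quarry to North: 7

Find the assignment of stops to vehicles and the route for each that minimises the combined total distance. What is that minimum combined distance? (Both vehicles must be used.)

48 km — the smallest possible combined total.

Try each way of splitting the stops between the two vehicles (each non-empty) and, for each split, find the best tour for each vehicle:
  {Quarry} + {Pine, North, Elm, Fern}: 6 + 42 = 48
  {Pine} + {Quarry, North, Elm, Fern}: 26 + 47 = 73
  {Quarry, Pine} + {North, Elm, Fern}: 32 + 42 = 74
  {North} + {Quarry, Pine, Elm, Fern}: 8 + 47 = 55
  {Quarry, North} + {Pine, Elm, Fern}: 14 + 42 = 56
  {Pine, North} + {Quarry, Elm, Fern}: 26 + 47 = 73
  … (15 splits in total)
Best: vehicle 1 Hollow → Quarry → Hollow = 6; vehicle 2 Hollow → Pine → Elm → North → Fern → Hollow = 42; combined 48.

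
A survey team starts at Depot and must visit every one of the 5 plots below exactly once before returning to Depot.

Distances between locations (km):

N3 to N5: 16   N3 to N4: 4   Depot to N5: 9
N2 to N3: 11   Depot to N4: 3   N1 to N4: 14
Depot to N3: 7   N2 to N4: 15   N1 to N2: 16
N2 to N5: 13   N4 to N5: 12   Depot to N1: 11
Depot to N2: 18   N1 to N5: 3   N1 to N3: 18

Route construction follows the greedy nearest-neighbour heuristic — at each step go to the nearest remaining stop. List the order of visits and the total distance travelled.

Nearest-neighbour total = 45 km; route Depot → N4 → N3 → N2 → N5 → N1 → Depot.

From Depot: distances to unvisited — N4=3, N3=7, N5=9, N1=11, N2=18. Nearest is N4 (3).
From N4: distances to unvisited — N3=4, N5=12, N1=14, N2=15. Nearest is N3 (4).
From N3: distances to unvisited — N2=11, N5=16, N1=18. Nearest is N2 (11).
From N2: distances to unvisited — N5=13, N1=16. Nearest is N5 (13).
From N5: distances to unvisited — N1=3. Nearest is N1 (3).
Return N1→Depot: 11.
Total = 3 + 4 + 11 + 13 + 3 + 11 = 45.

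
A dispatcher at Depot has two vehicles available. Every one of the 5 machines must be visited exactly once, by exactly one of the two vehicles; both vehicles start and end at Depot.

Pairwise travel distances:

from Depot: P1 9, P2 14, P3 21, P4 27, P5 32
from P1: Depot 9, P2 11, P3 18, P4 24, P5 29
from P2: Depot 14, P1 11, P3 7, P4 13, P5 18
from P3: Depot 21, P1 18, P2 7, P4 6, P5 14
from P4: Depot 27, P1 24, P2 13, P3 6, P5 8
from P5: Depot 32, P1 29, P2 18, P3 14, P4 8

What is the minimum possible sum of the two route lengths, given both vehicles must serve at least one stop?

Try each way of splitting the stops between the two vehicles (each non-empty) and, for each split, find the best tour for each vehicle:
  {P1} + {P2, P3, P4, P5}: 18 + 67 = 85
  {P2} + {P1, P3, P4, P5}: 28 + 73 = 101
  {P1, P2} + {P3, P4, P5}: 34 + 67 = 101
  {P3} + {P1, P2, P4, P5}: 42 + 73 = 115
  {P1, P3} + {P2, P4, P5}: 48 + 67 = 115
  {P2, P3} + {P1, P4, P5}: 42 + 73 = 115
  … (15 splits in total)
Best: vehicle 1 Depot → P1 → Depot = 18; vehicle 2 Depot → P2 → P3 → P4 → P5 → Depot = 67; combined 85.

85 — the smallest possible combined total.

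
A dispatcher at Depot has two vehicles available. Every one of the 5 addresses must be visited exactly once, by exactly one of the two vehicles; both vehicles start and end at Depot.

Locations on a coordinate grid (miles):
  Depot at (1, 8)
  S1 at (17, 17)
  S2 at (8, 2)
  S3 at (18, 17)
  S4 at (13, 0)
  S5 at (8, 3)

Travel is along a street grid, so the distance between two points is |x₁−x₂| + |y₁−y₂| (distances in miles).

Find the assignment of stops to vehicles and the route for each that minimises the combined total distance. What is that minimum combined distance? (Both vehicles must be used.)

There are 2^4 − 1 = 15 ways to divide the 5 stops into two non-empty groups. For each, the best each vehicle can do is its own shortest tour through its group:
  {S1} + {S2, S3, S4, S5}: 50 + 68 = 118
  {S2} + {S1, S3, S4, S5}: 26 + 68 = 94
  {S1, S2} + {S3, S4, S5}: 62 + 68 = 130
  {S3} + {S1, S2, S4, S5}: 52 + 66 = 118
  {S1, S3} + {S2, S4, S5}: 52 + 40 = 92
  {S2, S3} + {S1, S4, S5}: 64 + 66 = 130
  … (15 splits in total)
Best: vehicle 1 Depot → S1 → S3 → Depot = 52; vehicle 2 Depot → S2 → S4 → S5 → Depot = 40; combined 92.

Minimum combined distance: 92 miles.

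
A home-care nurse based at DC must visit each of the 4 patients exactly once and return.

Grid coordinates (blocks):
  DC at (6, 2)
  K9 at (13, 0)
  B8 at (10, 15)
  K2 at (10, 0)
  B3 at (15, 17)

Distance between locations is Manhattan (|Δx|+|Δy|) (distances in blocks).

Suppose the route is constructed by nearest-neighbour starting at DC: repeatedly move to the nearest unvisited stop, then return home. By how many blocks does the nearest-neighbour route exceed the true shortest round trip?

DC: K2=6, K9=9, B8=17, B3=24 ⇒ K2
K2: K9=3, B8=15, B3=22 ⇒ K9
K9: B8=18, B3=19 ⇒ B8
B8: B3=7 ⇒ B3
NN route DC → K2 → K9 → B8 → B3 → DC costs 58.
Optimal: DC → B8 → B3 → K9 → K2 → DC costs 52 (by enumerating all 12 distinct tours).
Excess = 58 − 52 = 6.

6 blocks longer than the optimal tour.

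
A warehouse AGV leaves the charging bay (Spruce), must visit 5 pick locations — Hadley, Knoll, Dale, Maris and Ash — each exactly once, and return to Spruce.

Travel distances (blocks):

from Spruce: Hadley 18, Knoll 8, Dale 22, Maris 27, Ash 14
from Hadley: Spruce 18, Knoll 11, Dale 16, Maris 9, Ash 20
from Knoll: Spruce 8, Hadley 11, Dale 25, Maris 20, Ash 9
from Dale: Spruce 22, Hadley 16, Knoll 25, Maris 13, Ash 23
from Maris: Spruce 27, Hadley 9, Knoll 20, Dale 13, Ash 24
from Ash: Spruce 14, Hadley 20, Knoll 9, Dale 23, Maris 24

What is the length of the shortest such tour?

Minimum total distance: 78 blocks.

With 5 stops there are 5!/2 = 60 distinct round trips (a route and its reverse cost the same).
Spruce-Hadley-Knoll-Dale-Maris-Ash-Spruce: 18+11+25+13+24+14 = 105
Spruce-Hadley-Knoll-Dale-Ash-Maris-Spruce: 18+11+25+23+24+27 = 128
Spruce-Hadley-Knoll-Maris-Dale-Ash-Spruce: 18+11+20+13+23+14 = 99
Spruce-Hadley-Knoll-Maris-Ash-Dale-Spruce: 18+11+20+24+23+22 = 118
Spruce-Hadley-Knoll-Ash-Dale-Maris-Spruce: 18+11+9+23+13+27 = 101
Spruce-Hadley-Knoll-Ash-Maris-Dale-Spruce: 18+11+9+24+13+22 = 97
Spruce-Hadley-Dale-Knoll-Maris-Ash-Spruce: 18+16+25+20+24+14 = 117
Spruce-Hadley-Dale-Knoll-Ash-Maris-Spruce: 18+16+25+9+24+27 = 119
Spruce-Hadley-Dale-Maris-Knoll-Ash-Spruce: 18+16+13+20+9+14 = 90
Spruce-Hadley-Dale-Maris-Ash-Knoll-Spruce: 18+16+13+24+9+8 = 88
Spruce-Hadley-Dale-Ash-Knoll-Maris-Spruce: 18+16+23+9+20+27 = 113
Spruce-Hadley-Dale-Ash-Maris-Knoll-Spruce: 18+16+23+24+20+8 = 109
Spruce-Hadley-Maris-Knoll-Dale-Ash-Spruce: 18+9+20+25+23+14 = 109
Spruce-Hadley-Maris-Knoll-Ash-Dale-Spruce: 18+9+20+9+23+22 = 101
… (46 more)
Spruce-Knoll-Hadley-Maris-Dale-Ash-Spruce: 8+11+9+13+23+14 = 78  ← best
The minimum is 78.
One optimal route: Spruce → Knoll → Hadley → Maris → Dale → Ash → Spruce (or its reverse).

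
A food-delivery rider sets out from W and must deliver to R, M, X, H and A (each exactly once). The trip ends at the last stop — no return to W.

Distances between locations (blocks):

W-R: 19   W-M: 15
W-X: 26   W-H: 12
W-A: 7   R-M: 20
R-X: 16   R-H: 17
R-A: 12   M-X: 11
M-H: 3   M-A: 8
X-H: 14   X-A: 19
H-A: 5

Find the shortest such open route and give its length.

There are 5! = 120 possible orderings.
W→R→M→X→H→A: 19+20+11+14+5 = 69
W→R→M→X→A→H: 19+20+11+19+5 = 74
W→R→M→H→X→A: 19+20+3+14+19 = 75
W→R→M→H→A→X: 19+20+3+5+19 = 66
W→R→M→A→X→H: 19+20+8+19+14 = 80
W→R→M→A→H→X: 19+20+8+5+14 = 66
W→R→X→M→H→A: 19+16+11+3+5 = 54
W→R→X→M→A→H: 19+16+11+8+5 = 59
W→R→X→H→M→A: 19+16+14+3+8 = 60
W→R→X→H→A→M: 19+16+14+5+8 = 62
W→R→X→A→M→H: 19+16+19+8+3 = 65
W→R→X→A→H→M: 19+16+19+5+3 = 62
W→R→H→M→X→A: 19+17+3+11+19 = 69
W→R→H→M→A→X: 19+17+3+8+19 = 66
… (106 more)
W→A→H→M→X→R: 7+5+3+11+16 = 42  ← best
The minimum is 42.
One shortest path: W → A → H → M → X → R.

42 blocks — the minimum one-way total.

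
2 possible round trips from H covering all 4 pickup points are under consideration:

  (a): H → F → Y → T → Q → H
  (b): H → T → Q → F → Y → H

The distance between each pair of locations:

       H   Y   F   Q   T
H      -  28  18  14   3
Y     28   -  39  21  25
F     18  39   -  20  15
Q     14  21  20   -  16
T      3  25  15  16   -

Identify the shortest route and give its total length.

Shortest is (b), total 106.

(a): 18 + 39 + 25 + 16 + 14 = 112
(b): 3 + 16 + 20 + 39 + 28 = 106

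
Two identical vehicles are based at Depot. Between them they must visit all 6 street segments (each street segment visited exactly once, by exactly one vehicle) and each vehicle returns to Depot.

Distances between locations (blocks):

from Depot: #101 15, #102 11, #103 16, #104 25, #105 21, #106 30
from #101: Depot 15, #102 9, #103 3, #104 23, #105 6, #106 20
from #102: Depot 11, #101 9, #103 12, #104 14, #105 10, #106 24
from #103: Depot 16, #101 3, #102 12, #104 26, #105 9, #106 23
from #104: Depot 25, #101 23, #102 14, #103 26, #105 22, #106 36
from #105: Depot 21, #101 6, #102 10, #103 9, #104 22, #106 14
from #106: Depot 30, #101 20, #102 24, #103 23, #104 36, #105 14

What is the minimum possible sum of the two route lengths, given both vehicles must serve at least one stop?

119 blocks — the smallest possible combined total.

Check every non-empty split of the stops between the two vehicles; for each half take its own optimal tour:
  {#101} + {#102, #103, #104, #105, #106}: 30 + 100 = 130
  {#102} + {#101, #103, #104, #105, #106}: 22 + 100 = 122
  {#101, #102} + {#103, #104, #105, #106}: 35 + 100 = 135
  {#103} + {#101, #102, #104, #105, #106}: 32 + 96 = 128
  {#101, #103} + {#102, #104, #105, #106}: 34 + 91 = 125
  {#102, #103} + {#101, #104, #105, #106}: 39 + 96 = 135
  … (31 splits in total)
  {#102, #104} + {#101, #103, #105, #106}: 50 + 69 = 119  ← best
Best: vehicle 1 Depot → #102 → #104 → Depot = 50; vehicle 2 Depot → #103 → #101 → #105 → #106 → Depot = 69; combined 119.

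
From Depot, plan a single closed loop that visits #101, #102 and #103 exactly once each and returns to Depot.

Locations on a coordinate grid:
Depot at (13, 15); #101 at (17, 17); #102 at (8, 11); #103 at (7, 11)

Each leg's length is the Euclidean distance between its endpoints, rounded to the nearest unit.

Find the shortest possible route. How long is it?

With 3 stops there are 3!/2 = 3 distinct round trips (a route and its reverse cost the same).
Depot→#101→#102→#103→Depot: 4+11+1+7 = 23
Depot→#101→#103→#102→Depot: 4+12+1+6 = 23
Depot→#102→#101→#103→Depot: 6+11+12+7 = 36
The minimum is 23.
One optimal route: Depot → #101 → #102 → #103 → Depot (or its reverse).

Shortest round trip = 23.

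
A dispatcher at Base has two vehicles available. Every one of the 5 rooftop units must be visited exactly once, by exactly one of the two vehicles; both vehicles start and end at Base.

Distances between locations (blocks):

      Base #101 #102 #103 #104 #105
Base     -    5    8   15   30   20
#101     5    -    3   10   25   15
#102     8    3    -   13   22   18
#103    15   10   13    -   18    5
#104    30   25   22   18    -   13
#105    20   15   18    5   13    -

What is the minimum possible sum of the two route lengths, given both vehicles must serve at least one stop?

73 blocks — the smallest possible combined total.

Check every non-empty split of the stops between the two vehicles; for each half take its own optimal tour:
  {#101} + {#102, #103, #104, #105}: 10 + 63 = 73
  {#102} + {#101, #103, #104, #105}: 16 + 63 = 79
  {#101, #102} + {#103, #104, #105}: 16 + 63 = 79
  {#103} + {#101, #102, #104, #105}: 30 + 63 = 93
  {#101, #103} + {#102, #104, #105}: 30 + 63 = 93
  {#102, #103} + {#101, #104, #105}: 36 + 63 = 99
  … (15 splits in total)
Best: vehicle 1 Base → #101 → Base = 10; vehicle 2 Base → #102 → #104 → #105 → #103 → Base = 63; combined 73.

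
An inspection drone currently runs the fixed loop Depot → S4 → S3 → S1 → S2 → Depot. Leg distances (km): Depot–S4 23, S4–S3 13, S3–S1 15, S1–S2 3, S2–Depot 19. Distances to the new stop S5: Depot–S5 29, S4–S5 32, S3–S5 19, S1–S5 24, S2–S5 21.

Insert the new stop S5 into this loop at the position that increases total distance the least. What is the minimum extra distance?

Insertion cost between consecutive stops i–j is d(i,S5) + d(S5,j) − d(i,j):
  between Depot and S4: 29 + 32 − 23 = 38
  between S4 and S3: 32 + 19 − 13 = 38
  between S3 and S1: 19 + 24 − 15 = 28
  between S1 and S2: 24 + 21 − 3 = 42
  between S2 and Depot: 21 + 29 − 19 = 31
Cheapest insertion is between S3 and S1, adding 28.
New total = 73 + 28 = 101.

Minimum extra distance: 28 km, inserting S5 between S3 and S1.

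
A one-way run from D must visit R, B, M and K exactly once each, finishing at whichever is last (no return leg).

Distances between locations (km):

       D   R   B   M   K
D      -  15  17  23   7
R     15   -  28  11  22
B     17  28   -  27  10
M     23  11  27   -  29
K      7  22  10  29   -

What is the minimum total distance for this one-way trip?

There are 4! = 24 possible orderings.
D→R→B→M→K: 15+28+27+29 = 99
D→R→B→K→M: 15+28+10+29 = 82
D→R→M→B→K: 15+11+27+10 = 63
D→R→M→K→B: 15+11+29+10 = 65
D→R→K→B→M: 15+22+10+27 = 74
D→R→K→M→B: 15+22+29+27 = 93
D→B→R→M→K: 17+28+11+29 = 85
D→B→R→K→M: 17+28+22+29 = 96
D→B→M→R→K: 17+27+11+22 = 77
D→B→M→K→R: 17+27+29+22 = 95
D→B→K→R→M: 17+10+22+11 = 60
D→B→K→M→R: 17+10+29+11 = 67
D→M→R→B→K: 23+11+28+10 = 72
D→M→R→K→B: 23+11+22+10 = 66
… (10 more)
D→K→B→M→R: 7+10+27+11 = 55  ← best
The minimum is 55.
One shortest path: D → K → B → M → R.

Minimum one-way distance = 55 km.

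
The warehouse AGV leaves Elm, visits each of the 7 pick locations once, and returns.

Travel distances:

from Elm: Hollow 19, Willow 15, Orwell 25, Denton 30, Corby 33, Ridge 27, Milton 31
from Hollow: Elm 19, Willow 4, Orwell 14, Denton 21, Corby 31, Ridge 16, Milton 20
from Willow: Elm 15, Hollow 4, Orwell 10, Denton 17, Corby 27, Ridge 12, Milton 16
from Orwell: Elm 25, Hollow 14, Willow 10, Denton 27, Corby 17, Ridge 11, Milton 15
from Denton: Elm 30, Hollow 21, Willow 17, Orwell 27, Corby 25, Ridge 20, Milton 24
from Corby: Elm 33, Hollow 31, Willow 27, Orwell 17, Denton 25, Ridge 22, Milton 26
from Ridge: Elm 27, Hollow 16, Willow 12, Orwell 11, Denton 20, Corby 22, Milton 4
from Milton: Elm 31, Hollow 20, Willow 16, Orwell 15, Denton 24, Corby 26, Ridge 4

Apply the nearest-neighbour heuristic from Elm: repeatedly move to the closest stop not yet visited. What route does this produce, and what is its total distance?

At Elm the remaining stops are Willow 15, Hollow 19, Orwell 25, Ridge 27, Denton 30, Milton 31, Corby 33; go to Willow.
At Willow the remaining stops are Hollow 4, Orwell 10, Ridge 12, Milton 16, Denton 17, Corby 27; go to Hollow.
At Hollow the remaining stops are Orwell 14, Ridge 16, Milton 20, Denton 21, Corby 31; go to Orwell.
At Orwell the remaining stops are Ridge 11, Milton 15, Corby 17, Denton 27; go to Ridge.
At Ridge the remaining stops are Milton 4, Denton 20, Corby 22; go to Milton.
At Milton the remaining stops are Denton 24, Corby 26; go to Denton.
At Denton the remaining stops are Corby 25; go to Corby.
Return Corby→Elm: 33.
Total = 15 + 4 + 14 + 11 + 4 + 24 + 25 + 33 = 130.

Nearest-neighbour total = 130; route Elm → Willow → Hollow → Orwell → Ridge → Milton → Denton → Corby → Elm.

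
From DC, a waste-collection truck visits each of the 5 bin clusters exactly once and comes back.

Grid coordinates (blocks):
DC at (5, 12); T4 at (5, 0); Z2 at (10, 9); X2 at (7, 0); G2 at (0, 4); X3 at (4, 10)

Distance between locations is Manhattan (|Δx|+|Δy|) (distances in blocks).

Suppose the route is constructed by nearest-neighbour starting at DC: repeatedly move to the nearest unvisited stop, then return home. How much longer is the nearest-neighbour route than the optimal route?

Excess over optimum: 2 blocks.

DC: X3=3, Z2=8, T4=12, G2=13, X2=14 ⇒ X3
X3: Z2=7, G2=10, T4=11, X2=13 ⇒ Z2
Z2: X2=12, T4=14, G2=15 ⇒ X2
X2: T4=2, G2=11 ⇒ T4
T4: G2=9 ⇒ G2
NN route DC → X3 → Z2 → X2 → T4 → G2 → DC costs 46.
Optimal: DC → Z2 → X2 → T4 → G2 → X3 → DC costs 44 (by enumerating all 60 distinct tours).
Excess = 46 − 44 = 2.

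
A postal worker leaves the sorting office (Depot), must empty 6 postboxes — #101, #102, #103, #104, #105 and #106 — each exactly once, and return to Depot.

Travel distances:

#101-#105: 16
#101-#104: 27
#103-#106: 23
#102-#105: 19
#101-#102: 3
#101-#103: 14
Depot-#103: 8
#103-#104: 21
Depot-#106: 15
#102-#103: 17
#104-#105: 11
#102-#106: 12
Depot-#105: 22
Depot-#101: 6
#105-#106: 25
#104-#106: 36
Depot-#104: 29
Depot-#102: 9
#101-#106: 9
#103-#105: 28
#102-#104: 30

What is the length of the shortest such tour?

86 — the shortest possible round trip.

Depot→#101→#102→#103→#104→#105→#106→Depot: 6+3+17+21+11+25+15 = 98
Depot→#101→#102→#103→#104→#106→#105→Depot: 6+3+17+21+36+25+22 = 130
Depot→#101→#102→#103→#105→#104→#106→Depot: 6+3+17+28+11+36+15 = 116
Depot→#101→#102→#103→#105→#106→#104→Depot: 6+3+17+28+25+36+29 = 144
Depot→#101→#102→#103→#106→#104→#105→Depot: 6+3+17+23+36+11+22 = 118
Depot→#101→#102→#103→#106→#105→#104→Depot: 6+3+17+23+25+11+29 = 114
Depot→#101→#102→#104→#103→#105→#106→Depot: 6+3+30+21+28+25+15 = 128
Depot→#101→#102→#104→#103→#106→#105→Depot: 6+3+30+21+23+25+22 = 130
… (352 more)
Depot→#101→#102→#106→#105→#104→#103→Depot: 6+3+12+25+11+21+8 = 86  ← best
The minimum is 86.
One optimal route: Depot → #101 → #102 → #106 → #105 → #104 → #103 → Depot (or its reverse).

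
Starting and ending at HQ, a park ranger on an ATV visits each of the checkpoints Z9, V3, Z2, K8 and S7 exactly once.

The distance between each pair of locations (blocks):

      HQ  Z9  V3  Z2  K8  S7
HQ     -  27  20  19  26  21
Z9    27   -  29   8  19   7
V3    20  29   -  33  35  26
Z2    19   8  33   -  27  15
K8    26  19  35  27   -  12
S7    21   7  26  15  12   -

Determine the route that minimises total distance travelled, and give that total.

Shortest round trip = 101 blocks.

HQ - Z9 - V3 - Z2 - K8 - S7 - HQ: 27+29+33+27+12+21 = 149
HQ - Z9 - V3 - Z2 - S7 - K8 - HQ: 27+29+33+15+12+26 = 142
HQ - Z9 - V3 - K8 - Z2 - S7 - HQ: 27+29+35+27+15+21 = 154
HQ - Z9 - V3 - K8 - S7 - Z2 - HQ: 27+29+35+12+15+19 = 137
HQ - Z9 - V3 - S7 - Z2 - K8 - HQ: 27+29+26+15+27+26 = 150
HQ - Z9 - V3 - S7 - K8 - Z2 - HQ: 27+29+26+12+27+19 = 140
HQ - Z9 - Z2 - V3 - K8 - S7 - HQ: 27+8+33+35+12+21 = 136
HQ - Z9 - Z2 - V3 - S7 - K8 - HQ: 27+8+33+26+12+26 = 132
HQ - Z9 - Z2 - K8 - V3 - S7 - HQ: 27+8+27+35+26+21 = 144
HQ - Z9 - Z2 - K8 - S7 - V3 - HQ: 27+8+27+12+26+20 = 120
HQ - Z9 - Z2 - S7 - V3 - K8 - HQ: 27+8+15+26+35+26 = 137
HQ - Z9 - Z2 - S7 - K8 - V3 - HQ: 27+8+15+12+35+20 = 117
HQ - Z9 - K8 - V3 - Z2 - S7 - HQ: 27+19+35+33+15+21 = 150
HQ - Z9 - K8 - V3 - S7 - Z2 - HQ: 27+19+35+26+15+19 = 141
… (46 more)
HQ - V3 - K8 - S7 - Z9 - Z2 - HQ: 20+35+12+7+8+19 = 101  ← best
The minimum is 101.
One optimal route: HQ → V3 → K8 → S7 → Z9 → Z2 → HQ (or its reverse).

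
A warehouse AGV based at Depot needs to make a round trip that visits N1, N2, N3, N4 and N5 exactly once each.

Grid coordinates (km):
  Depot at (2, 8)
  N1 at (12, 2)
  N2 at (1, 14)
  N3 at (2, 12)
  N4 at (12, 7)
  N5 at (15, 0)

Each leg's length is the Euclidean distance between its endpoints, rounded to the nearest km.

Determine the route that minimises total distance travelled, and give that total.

Minimum total distance: 43 km.

With 5 stops there are 5!/2 = 60 distinct round trips (a route and its reverse cost the same).
Depot → N1 → N2 → N3 → N4 → N5 → Depot: 12+16+2+11+8+15 = 64
Depot → N1 → N2 → N3 → N5 → N4 → Depot: 12+16+2+18+8+10 = 66
Depot → N1 → N2 → N4 → N3 → N5 → Depot: 12+16+13+11+18+15 = 85
Depot → N1 → N2 → N4 → N5 → N3 → Depot: 12+16+13+8+18+4 = 71
Depot → N1 → N2 → N5 → N3 → N4 → Depot: 12+16+20+18+11+10 = 87
Depot → N1 → N2 → N5 → N4 → N3 → Depot: 12+16+20+8+11+4 = 71
Depot → N1 → N3 → N2 → N4 → N5 → Depot: 12+14+2+13+8+15 = 64
Depot → N1 → N3 → N2 → N5 → N4 → Depot: 12+14+2+20+8+10 = 66
Depot → N1 → N3 → N4 → N2 → N5 → Depot: 12+14+11+13+20+15 = 85
Depot → N1 → N3 → N4 → N5 → N2 → Depot: 12+14+11+8+20+6 = 71
Depot → N1 → N3 → N5 → N2 → N4 → Depot: 12+14+18+20+13+10 = 87
Depot → N1 → N3 → N5 → N4 → N2 → Depot: 12+14+18+8+13+6 = 71
Depot → N1 → N4 → N2 → N3 → N5 → Depot: 12+5+13+2+18+15 = 65
Depot → N1 → N4 → N2 → N5 → N3 → Depot: 12+5+13+20+18+4 = 72
… (46 more)
Depot → N1 → N5 → N4 → N2 → N3 → Depot: 12+4+8+13+2+4 = 43  ← best
The minimum is 43.
One optimal route: Depot → N1 → N5 → N4 → N2 → N3 → Depot (or its reverse).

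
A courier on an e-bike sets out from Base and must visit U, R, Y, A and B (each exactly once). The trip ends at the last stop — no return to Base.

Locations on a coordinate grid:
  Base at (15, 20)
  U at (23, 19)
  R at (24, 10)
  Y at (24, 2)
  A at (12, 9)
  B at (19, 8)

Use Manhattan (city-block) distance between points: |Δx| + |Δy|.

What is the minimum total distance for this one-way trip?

There are 5! = 120 possible orderings.
Base → U → R → Y → A → B: 9+10+8+19+8 = 54
Base → U → R → Y → B → A: 9+10+8+11+8 = 46
Base → U → R → A → Y → B: 9+10+13+19+11 = 62
Base → U → R → A → B → Y: 9+10+13+8+11 = 51
Base → U → R → B → Y → A: 9+10+7+11+19 = 56
Base → U → R → B → A → Y: 9+10+7+8+19 = 53
Base → U → Y → R → A → B: 9+18+8+13+8 = 56
Base → U → Y → R → B → A: 9+18+8+7+8 = 50
Base → U → Y → A → R → B: 9+18+19+13+7 = 66
Base → U → Y → A → B → R: 9+18+19+8+7 = 61
Base → U → Y → B → R → A: 9+18+11+7+13 = 58
Base → U → Y → B → A → R: 9+18+11+8+13 = 59
Base → U → A → R → Y → B: 9+21+13+8+11 = 62
Base → U → A → R → B → Y: 9+21+13+7+11 = 61
… (106 more)
The minimum is 46.
One shortest path: Base → U → R → Y → B → A.

Minimum one-way distance = 46.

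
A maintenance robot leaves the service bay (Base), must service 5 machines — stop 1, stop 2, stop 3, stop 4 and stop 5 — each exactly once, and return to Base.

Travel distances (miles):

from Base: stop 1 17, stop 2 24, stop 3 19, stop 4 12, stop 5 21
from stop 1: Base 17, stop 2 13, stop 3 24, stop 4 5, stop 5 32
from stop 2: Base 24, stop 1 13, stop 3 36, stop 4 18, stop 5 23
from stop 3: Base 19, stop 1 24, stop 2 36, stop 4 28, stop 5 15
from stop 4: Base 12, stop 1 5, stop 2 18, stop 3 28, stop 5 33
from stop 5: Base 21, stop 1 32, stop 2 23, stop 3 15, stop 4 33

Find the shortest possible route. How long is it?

Minimum total distance: 87 miles.

Base → stop 1 → stop 2 → stop 3 → stop 4 → stop 5 → Base: 17+13+36+28+33+21 = 148
Base → stop 1 → stop 2 → stop 3 → stop 5 → stop 4 → Base: 17+13+36+15+33+12 = 126
Base → stop 1 → stop 2 → stop 4 → stop 3 → stop 5 → Base: 17+13+18+28+15+21 = 112
Base → stop 1 → stop 2 → stop 4 → stop 5 → stop 3 → Base: 17+13+18+33+15+19 = 115
Base → stop 1 → stop 2 → stop 5 → stop 3 → stop 4 → Base: 17+13+23+15+28+12 = 108
Base → stop 1 → stop 2 → stop 5 → stop 4 → stop 3 → Base: 17+13+23+33+28+19 = 133
Base → stop 1 → stop 3 → stop 2 → stop 4 → stop 5 → Base: 17+24+36+18+33+21 = 149
Base → stop 1 → stop 3 → stop 2 → stop 5 → stop 4 → Base: 17+24+36+23+33+12 = 145
Base → stop 1 → stop 3 → stop 4 → stop 2 → stop 5 → Base: 17+24+28+18+23+21 = 131
Base → stop 1 → stop 3 → stop 4 → stop 5 → stop 2 → Base: 17+24+28+33+23+24 = 149
Base → stop 1 → stop 3 → stop 5 → stop 2 → stop 4 → Base: 17+24+15+23+18+12 = 109
Base → stop 1 → stop 3 → stop 5 → stop 4 → stop 2 → Base: 17+24+15+33+18+24 = 131
Base → stop 1 → stop 4 → stop 2 → stop 3 → stop 5 → Base: 17+5+18+36+15+21 = 112
Base → stop 1 → stop 4 → stop 2 → stop 5 → stop 3 → Base: 17+5+18+23+15+19 = 97
… (46 more)
Base → stop 3 → stop 5 → stop 2 → stop 1 → stop 4 → Base: 19+15+23+13+5+12 = 87  ← best
The minimum is 87.
One optimal route: Base → stop 3 → stop 5 → stop 2 → stop 1 → stop 4 → Base (or its reverse).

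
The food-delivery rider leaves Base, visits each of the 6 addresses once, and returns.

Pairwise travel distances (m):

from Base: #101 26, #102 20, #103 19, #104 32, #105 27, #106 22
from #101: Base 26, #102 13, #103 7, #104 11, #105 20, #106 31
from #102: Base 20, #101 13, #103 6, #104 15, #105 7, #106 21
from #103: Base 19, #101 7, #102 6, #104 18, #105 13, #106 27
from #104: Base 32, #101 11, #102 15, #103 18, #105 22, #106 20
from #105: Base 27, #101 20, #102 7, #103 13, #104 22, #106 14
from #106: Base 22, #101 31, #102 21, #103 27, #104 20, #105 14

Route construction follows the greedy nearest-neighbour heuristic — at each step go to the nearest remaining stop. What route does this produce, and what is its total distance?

From Base: distances to unvisited — #103=19, #102=20, #106=22, #101=26, #105=27, #104=32. Nearest is #103 (19).
From #103: distances to unvisited — #102=6, #101=7, #105=13, #104=18, #106=27. Nearest is #102 (6).
From #102: distances to unvisited — #105=7, #101=13, #104=15, #106=21. Nearest is #105 (7).
From #105: distances to unvisited — #106=14, #101=20, #104=22. Nearest is #106 (14).
From #106: distances to unvisited — #104=20, #101=31. Nearest is #104 (20).
From #104: distances to unvisited — #101=11. Nearest is #101 (11).
Return #101→Base: 26.
Total = 19 + 6 + 7 + 14 + 20 + 11 + 26 = 103.

Total distance 103 m via the nearest-neighbour route Base → #103 → #102 → #105 → #106 → #104 → #101 → Base.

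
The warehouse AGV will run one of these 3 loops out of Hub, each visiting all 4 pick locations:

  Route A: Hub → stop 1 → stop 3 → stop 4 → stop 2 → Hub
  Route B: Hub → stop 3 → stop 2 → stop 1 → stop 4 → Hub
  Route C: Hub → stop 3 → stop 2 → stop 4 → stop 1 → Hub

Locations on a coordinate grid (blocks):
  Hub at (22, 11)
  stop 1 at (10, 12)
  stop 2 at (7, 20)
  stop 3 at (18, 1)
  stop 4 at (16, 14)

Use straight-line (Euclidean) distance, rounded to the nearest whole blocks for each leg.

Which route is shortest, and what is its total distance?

55 blocks — Route B is the shortest.

Route A: 12 + 14 + 13 + 11 + 17 = 67
Route B: 11 + 22 + 9 + 6 + 7 = 55
Route C: 11 + 22 + 11 + 6 + 12 = 62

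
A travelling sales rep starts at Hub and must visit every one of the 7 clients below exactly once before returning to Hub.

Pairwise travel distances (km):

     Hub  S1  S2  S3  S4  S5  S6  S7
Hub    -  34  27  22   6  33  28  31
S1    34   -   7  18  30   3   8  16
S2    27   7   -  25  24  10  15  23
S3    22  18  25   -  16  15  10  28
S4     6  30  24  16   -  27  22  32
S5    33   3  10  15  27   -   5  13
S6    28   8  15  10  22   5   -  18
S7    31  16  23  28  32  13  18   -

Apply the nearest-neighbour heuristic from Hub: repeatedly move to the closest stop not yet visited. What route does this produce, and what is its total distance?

Total distance 101 km via the nearest-neighbour route Hub → S4 → S3 → S6 → S5 → S1 → S2 → S7 → Hub.

Hub → [S4:6 / S3:22 / S2:27 / S6:28 / S7:31 / S5:33 / S1:34] → S4 (6)
S4 → [S3:16 / S6:22 / S2:24 / S5:27 / S1:30 / S7:32] → S3 (16)
S3 → [S6:10 / S5:15 / S1:18 / S2:25 / S7:28] → S6 (10)
S6 → [S5:5 / S1:8 / S2:15 / S7:18] → S5 (5)
S5 → [S1:3 / S2:10 / S7:13] → S1 (3)
S1 → [S2:7 / S7:16] → S2 (7)
S2 → [S7:23] → S7 (23)
Return S7→Hub: 31.
Total = 6 + 16 + 10 + 5 + 3 + 7 + 23 + 31 = 101.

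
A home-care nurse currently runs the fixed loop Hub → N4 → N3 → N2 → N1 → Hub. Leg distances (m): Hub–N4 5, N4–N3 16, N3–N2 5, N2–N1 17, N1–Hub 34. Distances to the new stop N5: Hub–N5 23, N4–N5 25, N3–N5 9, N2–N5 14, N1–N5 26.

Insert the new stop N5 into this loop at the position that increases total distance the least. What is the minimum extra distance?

Adding 15 m by placing N5 on the N1–Hub leg.

Insertion cost between consecutive stops i–j is d(i,N5) + d(N5,j) − d(i,j):
  between Hub and N4: 23 + 25 − 5 = 43
  between N4 and N3: 25 + 9 − 16 = 18
  between N3 and N2: 9 + 14 − 5 = 18
  between N2 and N1: 14 + 26 − 17 = 23
  between N1 and Hub: 26 + 23 − 34 = 15
Cheapest insertion is between N1 and Hub, adding 15.
New total = 77 + 15 = 92.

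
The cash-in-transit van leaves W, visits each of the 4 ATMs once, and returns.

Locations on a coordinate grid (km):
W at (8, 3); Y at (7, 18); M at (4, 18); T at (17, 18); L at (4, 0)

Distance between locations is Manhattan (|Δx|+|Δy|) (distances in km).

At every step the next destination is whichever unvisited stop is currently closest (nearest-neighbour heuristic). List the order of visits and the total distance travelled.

W → [L:7 / Y:16 / M:19 / T:24] → L (7)
L → [M:18 / Y:21 / T:31] → M (18)
M → [Y:3 / T:13] → Y (3)
Y → [T:10] → T (10)
Return T→W: 24.
Total = 7 + 18 + 3 + 10 + 24 = 62.

62 km along W → L → M → Y → T → W.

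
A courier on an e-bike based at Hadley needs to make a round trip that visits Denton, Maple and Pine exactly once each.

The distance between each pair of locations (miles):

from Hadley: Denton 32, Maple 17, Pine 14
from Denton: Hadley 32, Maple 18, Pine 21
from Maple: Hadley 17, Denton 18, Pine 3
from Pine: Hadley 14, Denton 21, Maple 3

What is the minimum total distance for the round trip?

Shortest round trip = 67 miles.

Hadley → Denton → Maple → Pine → Hadley: 32+18+3+14 = 67
Hadley → Denton → Pine → Maple → Hadley: 32+21+3+17 = 73
Hadley → Maple → Denton → Pine → Hadley: 17+18+21+14 = 70
The minimum is 67.
One optimal route: Hadley → Denton → Maple → Pine → Hadley (or its reverse).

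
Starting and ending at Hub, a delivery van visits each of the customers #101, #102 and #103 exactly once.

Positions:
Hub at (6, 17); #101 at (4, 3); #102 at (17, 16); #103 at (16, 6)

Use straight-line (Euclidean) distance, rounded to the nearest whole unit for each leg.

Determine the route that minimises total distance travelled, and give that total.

Shortest round trip = 47.

With 3 stops there are 3!/2 = 3 distinct round trips (a route and its reverse cost the same).
Hub → #101 → #102 → #103 → Hub: 14+18+10+15 = 57
Hub → #101 → #103 → #102 → Hub: 14+12+10+11 = 47
Hub → #102 → #101 → #103 → Hub: 11+18+12+15 = 56
The minimum is 47.
One optimal route: Hub → #101 → #103 → #102 → Hub (or its reverse).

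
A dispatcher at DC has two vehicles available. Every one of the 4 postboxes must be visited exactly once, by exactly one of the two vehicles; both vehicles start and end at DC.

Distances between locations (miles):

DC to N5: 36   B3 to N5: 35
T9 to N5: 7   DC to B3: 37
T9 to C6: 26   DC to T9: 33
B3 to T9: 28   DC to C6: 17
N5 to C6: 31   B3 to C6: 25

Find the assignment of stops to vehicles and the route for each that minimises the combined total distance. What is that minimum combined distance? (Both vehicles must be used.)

Minimum combined distance: 142 miles.

Check every non-empty split of the stops between the two vehicles; for each half take its own optimal tour:
  {B3} + {T9, N5, C6}: 74 + 86 = 160
  {T9} + {B3, N5, C6}: 66 + 113 = 179
  {B3, T9} + {N5, C6}: 98 + 84 = 182
  {N5} + {B3, T9, C6}: 72 + 103 = 175
  {B3, N5} + {T9, C6}: 108 + 76 = 184
  {T9, N5} + {B3, C6}: 76 + 79 = 155
  … (7 splits in total)
  {B3, T9, N5} + {C6}: 108 + 34 = 142  ← best
Best: vehicle 1 DC → B3 → T9 → N5 → DC = 108; vehicle 2 DC → C6 → DC = 34; combined 142.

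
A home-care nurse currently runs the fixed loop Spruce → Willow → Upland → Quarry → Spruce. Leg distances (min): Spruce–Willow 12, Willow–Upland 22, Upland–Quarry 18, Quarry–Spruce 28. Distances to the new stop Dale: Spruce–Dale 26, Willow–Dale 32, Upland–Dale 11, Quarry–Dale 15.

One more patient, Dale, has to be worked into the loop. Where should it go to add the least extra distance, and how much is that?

Insertion cost between consecutive stops i–j is d(i,Dale) + d(Dale,j) − d(i,j):
  between Spruce and Willow: 26 + 32 − 12 = 46
  between Willow and Upland: 32 + 11 − 22 = 21
  between Upland and Quarry: 11 + 15 − 18 = 8
  between Quarry and Spruce: 15 + 26 − 28 = 13
Cheapest insertion is between Upland and Quarry, adding 8.
New total = 80 + 8 = 88.

+8 min — insert Dale between Upland and Quarry.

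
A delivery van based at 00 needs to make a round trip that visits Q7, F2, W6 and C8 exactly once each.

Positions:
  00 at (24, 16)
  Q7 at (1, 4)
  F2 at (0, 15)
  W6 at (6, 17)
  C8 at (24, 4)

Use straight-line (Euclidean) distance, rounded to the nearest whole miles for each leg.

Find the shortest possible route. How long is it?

70 miles — the shortest possible round trip.

There are 12 distinct closed tours to check (reversals are equivalent).
00 → Q7 → F2 → W6 → C8 → 00: 26+11+6+22+12 = 77
00 → Q7 → F2 → C8 → W6 → 00: 26+11+26+22+18 = 103
00 → Q7 → W6 → F2 → C8 → 00: 26+14+6+26+12 = 84
00 → Q7 → W6 → C8 → F2 → 00: 26+14+22+26+24 = 112
00 → Q7 → C8 → F2 → W6 → 00: 26+23+26+6+18 = 99
00 → Q7 → C8 → W6 → F2 → 00: 26+23+22+6+24 = 101
00 → F2 → Q7 → W6 → C8 → 00: 24+11+14+22+12 = 83
00 → F2 → Q7 → C8 → W6 → 00: 24+11+23+22+18 = 98
00 → F2 → W6 → Q7 → C8 → 00: 24+6+14+23+12 = 79
00 → F2 → C8 → Q7 → W6 → 00: 24+26+23+14+18 = 105
00 → W6 → Q7 → F2 → C8 → 00: 18+14+11+26+12 = 81
00 → W6 → F2 → Q7 → C8 → 00: 18+6+11+23+12 = 70
The minimum is 70.
One optimal route: 00 → W6 → F2 → Q7 → C8 → 00 (or its reverse).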